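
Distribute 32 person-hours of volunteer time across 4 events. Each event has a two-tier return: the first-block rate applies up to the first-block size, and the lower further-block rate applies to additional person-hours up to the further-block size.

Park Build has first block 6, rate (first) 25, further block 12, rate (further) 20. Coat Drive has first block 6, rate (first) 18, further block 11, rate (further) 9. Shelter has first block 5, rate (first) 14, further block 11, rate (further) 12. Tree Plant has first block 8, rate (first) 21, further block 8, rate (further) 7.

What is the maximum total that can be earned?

Rank every tier by rate: Park Build/first 25 > Tree Plant/first 21 > Park Build/second 20 > Coat Drive/first 18 > Shelter/first 14 > Shelter/second 12 > Coat Drive/second 9 > Tree Plant/second 7.
Park Build first at 25: fill all 6 — 26 left.
Fill Tree Plant first block (8 at 21) — 18 left.
Park Build second at 20: fill all 12 — 6 left.
Fill Coat Drive first block (6 at 18) — 0 left.
Total = 25×6 + 21×8 + 20×12 + 18×6 = 666.

666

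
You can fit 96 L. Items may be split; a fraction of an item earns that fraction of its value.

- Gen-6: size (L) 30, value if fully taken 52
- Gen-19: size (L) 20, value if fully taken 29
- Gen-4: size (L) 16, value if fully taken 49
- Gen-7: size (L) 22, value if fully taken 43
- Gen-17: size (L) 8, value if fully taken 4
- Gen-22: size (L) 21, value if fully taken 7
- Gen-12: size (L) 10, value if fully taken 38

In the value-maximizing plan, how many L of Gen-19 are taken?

Rank by value-to-size ratio: Gen-12 38/10≈3.8, Gen-4 49/16≈3.06, Gen-7 43/22≈1.95, Gen-6 52/30≈1.73, Gen-19 29/20≈1.45, Gen-17 4/8≈0.5, Gen-22 7/21≈0.333.
Gen-12: take in full, 10 L for value 38 — 86 left.
All 16 L of Gen-4 fit (value 49) — 70 remain.
All 22 L of Gen-7 fit (value 43) — 48 remain.
Take all of Gen-6 (30 L, value 52) — 18 L left.
Only 18 L remain; take 18/20 of Gen-19 for value 29×18/20 = 26.1.

18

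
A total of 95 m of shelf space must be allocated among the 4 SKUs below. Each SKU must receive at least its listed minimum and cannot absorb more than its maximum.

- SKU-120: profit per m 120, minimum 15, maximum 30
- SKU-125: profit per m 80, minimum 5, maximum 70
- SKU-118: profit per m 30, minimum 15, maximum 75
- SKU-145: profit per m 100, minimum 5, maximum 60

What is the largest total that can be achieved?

8950

Meeting every minimum uses 15+5+15+5 = 40 m, leaving 55.
Highest profit per m first: SKU-120 120 > SKU-145 100 > SKU-125 80 > SKU-118 30.
SKU-120 takes 15 more to reach its cap of 30 ; 40 left.
SKU-145: +40 (room for 55) → 45. Pool exhausted.
Total = 120×30 + 80×5 + 30×15 + 100×45 = 8950.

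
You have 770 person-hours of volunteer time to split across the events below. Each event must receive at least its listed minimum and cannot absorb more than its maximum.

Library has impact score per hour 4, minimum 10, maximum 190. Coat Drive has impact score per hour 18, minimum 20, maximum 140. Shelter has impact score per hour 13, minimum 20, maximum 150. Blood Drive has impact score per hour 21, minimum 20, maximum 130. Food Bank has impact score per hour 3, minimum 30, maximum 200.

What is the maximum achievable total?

8440

Meeting every minimum uses 10+20+20+20+30 = 100 person-hours, leaving 670.
Highest impact score per hour first: Blood Drive 21 > Coat Drive 18 > Shelter 13 > Library 4 > Food Bank 3.
Give Blood Drive 110 more to hit its cap of 130 ; 560 left.
Give Coat Drive 120 more to hit its cap of 140 ; 440 left.
Give Shelter 130 more to hit its cap of 150 ; 310 left.
Give Library 180 more to hit its cap of 190 ; 130 left.
Only 130 left; Food Bank takes them to reach 160.
Total = 4×190 + 18×140 + 13×150 + 21×130 + 3×160 = 8440.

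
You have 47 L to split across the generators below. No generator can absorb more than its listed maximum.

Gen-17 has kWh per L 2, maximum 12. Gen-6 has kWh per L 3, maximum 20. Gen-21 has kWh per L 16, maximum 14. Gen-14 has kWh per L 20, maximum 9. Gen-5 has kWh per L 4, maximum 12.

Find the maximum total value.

Order the generators by kWh per L: Gen-14 20 > Gen-21 16 > Gen-5 4 > Gen-6 3 > Gen-17 2.
Gen-14: +9 to 9 (cap) ; 38 left.
Gen-21 takes 14 to reach its cap of 14 ; 24 left.
Gen-5 takes 12 to reach its cap of 12 ; 12 left.
Only 12 left; Gen-6 takes them to reach 12.
Total = 3×12 + 16×14 + 20×9 + 4×12 = 488.

488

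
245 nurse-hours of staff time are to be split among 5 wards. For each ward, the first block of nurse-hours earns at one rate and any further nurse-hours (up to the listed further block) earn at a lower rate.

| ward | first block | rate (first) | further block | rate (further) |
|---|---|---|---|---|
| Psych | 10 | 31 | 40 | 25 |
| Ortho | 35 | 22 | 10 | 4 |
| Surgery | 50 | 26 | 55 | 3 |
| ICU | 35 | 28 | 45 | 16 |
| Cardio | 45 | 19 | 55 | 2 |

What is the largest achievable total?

5695

Treat each block as its own option and order by rate: Psych/T1 31 > ICU/T1 28 > Surgery/T1 26 > Psych/T2 25 > Ortho/T1 22 > Cardio/T1 19 > ICU/T2 16 > Ortho/T2 4 > Surgery/T2 3 > Cardio/T2 2.
Psych T1 at 31: fill all 10 ; 235 left.
ICU T1 at 28: fill all 35 ; 200 left.
Fill Surgery T1 block (50 at 26) ; 150 left.
Psych/T2 (25): +40 ; 110 left.
Ortho T1 at 22: fill all 35 ; 75 left.
Cardio T1 at 19: fill all 45 ; 30 left.
ICU/T2: +30 of 45 at 16; pool empty.
Total = 31×10 + 28×35 + 26×50 + 25×40 + 22×35 + 19×45 + 16×30 = 5695.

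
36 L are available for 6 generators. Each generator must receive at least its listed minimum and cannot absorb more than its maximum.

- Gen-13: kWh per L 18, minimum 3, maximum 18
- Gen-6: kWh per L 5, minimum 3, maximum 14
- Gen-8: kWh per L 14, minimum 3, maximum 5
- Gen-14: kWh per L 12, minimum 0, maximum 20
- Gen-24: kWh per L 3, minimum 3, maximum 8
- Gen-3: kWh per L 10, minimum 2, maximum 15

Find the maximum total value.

498

Meeting every minimum uses 3+3+3+0+3+2 = 14 L, leaving 22.
Rank by kWh per L: Gen-13 18 > Gen-8 14 > Gen-14 12 > Gen-3 10 > Gen-6 5 > Gen-24 3.
Gen-13 takes 15 more to reach its cap of 18 ; 7 left.
Gen-8 takes 2 more to reach its cap of 5 ; 5 left.
Gen-14: +5 (room for 20) → 5. Pool exhausted.
Total = 18×18 + 5×3 + 14×5 + 12×5 + 3×3 + 10×2 = 498.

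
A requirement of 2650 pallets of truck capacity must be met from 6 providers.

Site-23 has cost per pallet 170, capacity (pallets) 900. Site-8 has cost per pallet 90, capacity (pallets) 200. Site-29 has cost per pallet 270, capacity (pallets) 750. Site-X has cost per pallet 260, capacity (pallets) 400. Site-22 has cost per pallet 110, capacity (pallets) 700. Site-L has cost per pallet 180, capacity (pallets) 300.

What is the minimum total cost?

Fill from the cheapest provider first.
Site-8 at 90: take all 200 pallets ; 2450 still needed.
Site-22 (110): use full 700 ; 1750 pallets to go.
Site-23 at 170: take all 900 pallets ; 850 still needed.
Take 300 from Site-L at 180 ; need 550 more.
Site-X at 260: take all 400 pallets ; 150 still needed.
Site-29 (270): take the remaining 150 ; done.
Cost = 200×90 + 700×110 + 900×170 + 300×180 + 400×260 + 150×270 = 446500.

446500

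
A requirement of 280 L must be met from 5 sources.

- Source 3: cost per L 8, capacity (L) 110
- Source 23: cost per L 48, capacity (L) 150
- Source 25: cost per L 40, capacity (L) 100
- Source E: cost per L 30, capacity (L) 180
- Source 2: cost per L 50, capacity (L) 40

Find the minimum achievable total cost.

5980

Use sources in increasing cost order.
Source 3 at 8: take all 110 L → 170 still needed.
Source E at 30: take 170 of its 180 → requirement met.
Source 25, Source 23, Source 2: unused.
Cost = 110×8 + 170×30 = 5980.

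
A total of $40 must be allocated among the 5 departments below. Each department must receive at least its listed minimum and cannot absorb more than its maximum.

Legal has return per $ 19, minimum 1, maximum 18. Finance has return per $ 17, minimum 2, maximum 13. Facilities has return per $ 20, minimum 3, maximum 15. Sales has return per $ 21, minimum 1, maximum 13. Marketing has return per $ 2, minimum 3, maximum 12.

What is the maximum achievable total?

746

Meeting every minimum uses 1+2+3+1+3 = 10 $, leaving 30.
Rank by return per $: Sales 21 > Facilities 20 > Legal 19 > Finance 17 > Marketing 2.
Sales takes 12 more to reach its cap of 13 — 18 left.
Give Facilities 12 more to hit its cap of 15 — 6 left.
Legal: +6 (room for 17) → 7. Pool exhausted.
Total = 19×7 + 17×2 + 20×15 + 21×13 + 2×3 = 746.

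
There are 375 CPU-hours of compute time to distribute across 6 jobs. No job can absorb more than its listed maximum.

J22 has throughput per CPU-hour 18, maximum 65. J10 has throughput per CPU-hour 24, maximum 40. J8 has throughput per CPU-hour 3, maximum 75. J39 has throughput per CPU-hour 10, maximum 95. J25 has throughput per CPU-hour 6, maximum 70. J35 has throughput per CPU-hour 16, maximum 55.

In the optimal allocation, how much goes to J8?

50

Order the jobs by throughput per CPU-hour: J10 24 > J22 18 > J35 16 > J39 10 > J25 6 > J8 3.
J10: +40 to 40 (cap) — 335 left.
J22 takes 65 to reach its cap of 65 — 270 left.
J35 takes 55 to reach its cap of 55 — 215 left.
J39: +95 to 95 (cap) — 120 left.
J25 takes 70 to reach its cap of 70 — 50 left.
J8: +50 (room for 75) → 50. Pool exhausted.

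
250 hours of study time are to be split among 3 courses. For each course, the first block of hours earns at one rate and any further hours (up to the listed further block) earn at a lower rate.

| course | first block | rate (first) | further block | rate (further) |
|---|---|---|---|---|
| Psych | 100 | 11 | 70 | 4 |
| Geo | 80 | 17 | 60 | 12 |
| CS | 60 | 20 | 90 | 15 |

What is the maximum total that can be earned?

4150

Rank every tier by rate: CS/tier1 20 > Geo/tier1 17 > CS/tier2 15 > Geo/tier2 12 > Psych/tier1 11 > Psych/tier2 4.
Fill CS tier1 block (60 at 20) ; 190 left.
Geo tier1 at 17: fill all 80 ; 110 left.
CS tier2 at 15: fill all 90 ; 20 left.
20 remain; put them into Geo tier2 at 12.
Total = 20×60 + 17×80 + 15×90 + 12×20 = 4150.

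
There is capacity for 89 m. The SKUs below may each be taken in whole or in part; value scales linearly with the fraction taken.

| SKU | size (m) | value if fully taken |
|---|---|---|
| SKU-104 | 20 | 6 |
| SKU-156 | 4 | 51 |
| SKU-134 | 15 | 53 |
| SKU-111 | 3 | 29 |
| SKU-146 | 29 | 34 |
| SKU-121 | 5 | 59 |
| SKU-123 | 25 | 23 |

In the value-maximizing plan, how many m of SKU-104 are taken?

Sort by value density: SKU-156 51/4≈12.8, SKU-121 59/5≈11.8, SKU-111 29/3≈9.67, SKU-134 53/15≈3.53, SKU-146 34/29≈1.17, SKU-123 23/25≈0.92, SKU-104 6/20≈0.3.
SKU-156: take in full, 4 m for value 51 → 85 left.
SKU-121: take in full, 5 m for value 59 → 80 left.
Take all of SKU-111 (3 m, value 29) → 77 m left.
All 15 m of SKU-134 fit (value 53) → 62 remain.
Take all of SKU-146 (29 m, value 34) → 33 m left.
SKU-123: take in full, 25 m for value 23 → 8 left.
Fill the last 8 m with part of SKU-104: 8/20 of it earns 2.4.

8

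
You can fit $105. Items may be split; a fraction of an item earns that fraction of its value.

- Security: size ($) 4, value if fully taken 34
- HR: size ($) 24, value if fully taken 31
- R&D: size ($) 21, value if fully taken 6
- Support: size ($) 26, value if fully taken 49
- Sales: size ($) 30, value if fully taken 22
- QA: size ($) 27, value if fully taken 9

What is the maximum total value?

143

Best value per unit of size first: Security 34/4≈8.5, Support 49/26≈1.88, HR 31/24≈1.29, Sales 22/30≈0.733, QA 9/27≈0.333, R&D 6/21≈0.286.
Take all of Security (4 $, value 34) — 101 $ left.
Support: take in full, 26 $ for value 49 — 75 left.
All 24 $ of HR fit (value 31) — 51 remain.
Sales: take in full, 30 $ for value 22 — 21 left.
21 $ left: a 21/27 share of QA gives 9×21/27 = 7.
Total value = 143.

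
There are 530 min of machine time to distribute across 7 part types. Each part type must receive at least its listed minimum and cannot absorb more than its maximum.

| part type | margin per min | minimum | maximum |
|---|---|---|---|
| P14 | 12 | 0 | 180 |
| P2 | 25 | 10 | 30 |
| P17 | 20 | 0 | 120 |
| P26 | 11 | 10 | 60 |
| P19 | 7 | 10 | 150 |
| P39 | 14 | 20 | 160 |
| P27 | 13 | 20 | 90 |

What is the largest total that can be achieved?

8060

Meeting every minimum uses 0+10+0+10+10+20+20 = 70 min, leaving 460.
Highest margin per min first: P2 25 > P17 20 > P39 14 > P27 13 > P14 12 > P26 11 > P19 7.
P2: +20 to 30 (cap) — 440 left.
Give P17 120 more to hit its cap of 120 — 320 left.
P39: +140 to 160 (cap) — 180 left.
Give P27 70 more to hit its cap of 90 — 110 left.
P14: +110 (room for 180) → 110. Pool exhausted.
Total = 12×110 + 25×30 + 20×120 + 11×10 + 7×10 + 14×160 + 13×90 = 8060.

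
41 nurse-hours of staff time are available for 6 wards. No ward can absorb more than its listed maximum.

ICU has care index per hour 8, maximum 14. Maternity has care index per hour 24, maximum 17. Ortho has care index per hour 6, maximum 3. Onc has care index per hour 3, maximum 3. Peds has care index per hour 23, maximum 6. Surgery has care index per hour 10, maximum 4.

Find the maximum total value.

698

Highest care index per hour first: Maternity 24 > Peds 23 > Surgery 10 > ICU 8 > Ortho 6 > Onc 3.
Maternity: +17 to 17 (cap) → 24 left.
Peds: +6 to 6 (cap) → 18 left.
Give Surgery 4 to hit its cap of 4 → 14 left.
ICU: +14 to 14 (cap) → 0 left.
Total = 8×14 + 24×17 + 23×6 + 10×4 = 698.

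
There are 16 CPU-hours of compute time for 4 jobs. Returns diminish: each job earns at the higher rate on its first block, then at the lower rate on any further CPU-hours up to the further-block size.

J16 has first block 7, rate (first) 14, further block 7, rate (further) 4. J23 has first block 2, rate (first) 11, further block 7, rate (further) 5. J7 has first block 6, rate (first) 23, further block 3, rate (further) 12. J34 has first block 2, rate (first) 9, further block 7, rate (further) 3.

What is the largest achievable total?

Order all 8 blocks by rate: J7/tier1 23 > J16/tier1 14 > J7/tier2 12 > J23/tier1 11 > J34/tier1 9 > J23/tier2 5 > J16/tier2 4 > J34/tier2 3.
Fill J7 tier1 block (6 at 23) — 10 left.
Fill J16 tier1 block (7 at 14) — 3 left.
Fill J7 tier2 block (3 at 12) — 0 left.
Total = 23×6 + 14×7 + 12×3 = 272.

272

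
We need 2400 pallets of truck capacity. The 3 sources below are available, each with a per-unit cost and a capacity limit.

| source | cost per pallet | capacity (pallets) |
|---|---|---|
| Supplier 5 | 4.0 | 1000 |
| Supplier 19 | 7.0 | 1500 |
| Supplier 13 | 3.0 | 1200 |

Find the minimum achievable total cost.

Cheapest first:
Supplier 13 at 3.0: take all 1200 pallets → 1200 still needed.
Take 1000 from Supplier 5 at 4.0 → need 200 more.
Supplier 19 at 7.0: take 200 of its 1500 → requirement met.
Cost = 1200×3.0 + 1000×4.0 + 200×7.0 = 9000.

9000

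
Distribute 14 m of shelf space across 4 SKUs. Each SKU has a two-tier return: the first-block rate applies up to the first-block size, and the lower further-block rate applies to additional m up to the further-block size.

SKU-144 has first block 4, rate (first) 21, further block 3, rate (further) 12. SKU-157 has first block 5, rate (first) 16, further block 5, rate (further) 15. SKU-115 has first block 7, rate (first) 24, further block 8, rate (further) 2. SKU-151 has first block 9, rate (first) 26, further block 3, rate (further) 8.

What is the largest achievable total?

354

Order all 8 blocks by rate: SKU-151/T1 26 > SKU-115/T1 24 > SKU-144/T1 21 > SKU-157/T1 16 > SKU-157/T2 15 > SKU-144/T2 12 > SKU-151/T2 8 > SKU-115/T2 2.
Fill SKU-151 T1 block (9 at 26) → 5 left.
SKU-115 T1 at 24: only 5 left, fill 5.
Total = 26×9 + 24×5 = 354.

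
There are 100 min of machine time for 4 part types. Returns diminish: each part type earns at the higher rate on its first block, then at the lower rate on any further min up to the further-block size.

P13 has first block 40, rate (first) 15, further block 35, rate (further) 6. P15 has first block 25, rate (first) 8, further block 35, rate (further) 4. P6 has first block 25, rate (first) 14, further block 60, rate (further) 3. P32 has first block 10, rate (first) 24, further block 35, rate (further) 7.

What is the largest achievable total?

Treat each block as its own option and order by rate: P32/tier1 24 > P13/tier1 15 > P6/tier1 14 > P15/tier1 8 > P32/tier2 7 > P13/tier2 6 > P15/tier2 4 > P6/tier2 3.
P32/tier1 (24): +10 → 90 left.
P13/tier1 (15): +40 → 50 left.
P6 tier1 at 14: fill all 25 → 25 left.
Fill P15 tier1 block (25 at 8) → 0 left.
Total = 24×10 + 15×40 + 14×25 + 8×25 = 1390.

1390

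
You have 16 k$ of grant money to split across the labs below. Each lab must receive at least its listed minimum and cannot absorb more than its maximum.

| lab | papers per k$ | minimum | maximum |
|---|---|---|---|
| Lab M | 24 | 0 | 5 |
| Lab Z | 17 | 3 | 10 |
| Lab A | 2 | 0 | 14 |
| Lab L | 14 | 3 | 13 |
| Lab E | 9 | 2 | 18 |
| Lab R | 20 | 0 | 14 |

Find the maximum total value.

Meeting every minimum uses 0+3+0+3+2+0 = 8 k$, leaving 8.
Highest papers per k$ first: Lab M 24 > Lab R 20 > Lab Z 17 > Lab L 14 > Lab E 9 > Lab A 2.
Give Lab M 5 more to hit its cap of 5 → 3 left.
Lab R has room for 14 more but only 3 remain, so it gets 3.
Total = 24×5 + 17×3 + 14×3 + 9×2 + 20×3 = 291.

291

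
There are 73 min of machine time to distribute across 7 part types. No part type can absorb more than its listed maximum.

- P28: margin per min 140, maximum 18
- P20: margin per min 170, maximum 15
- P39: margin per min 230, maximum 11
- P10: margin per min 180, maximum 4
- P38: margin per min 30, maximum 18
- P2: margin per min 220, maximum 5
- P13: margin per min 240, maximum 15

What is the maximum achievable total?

13170

Highest margin per min first: P13 240 > P39 230 > P2 220 > P10 180 > P20 170 > P28 140 > P38 30.
P13: +15 to 15 (cap) ; 58 left.
Give P39 11 to hit its cap of 11 ; 47 left.
P2: +5 to 5 (cap) ; 42 left.
P10 takes 4 to reach its cap of 4 ; 38 left.
P20: +15 to 15 (cap) ; 23 left.
Give P28 18 to hit its cap of 18 ; 5 left.
P38: +5 (room for 18) → 5. Pool exhausted.
Total = 140×18 + 170×15 + 230×11 + 180×4 + 30×5 + 220×5 + 240×15 = 13170.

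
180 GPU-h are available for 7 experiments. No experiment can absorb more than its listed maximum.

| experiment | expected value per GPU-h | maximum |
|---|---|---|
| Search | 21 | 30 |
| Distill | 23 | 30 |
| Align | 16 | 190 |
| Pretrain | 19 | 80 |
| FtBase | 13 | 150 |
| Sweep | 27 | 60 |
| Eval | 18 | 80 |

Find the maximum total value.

Order the experiments by expected value per GPU-h: Sweep 27 > Distill 23 > Search 21 > Pretrain 19 > Eval 18 > Align 16 > FtBase 13.
Sweep takes 60 to reach its cap of 60 — 120 left.
Distill takes 30 to reach its cap of 30 — 90 left.
Search takes 30 to reach its cap of 30 — 60 left.
Only 60 left; Pretrain takes them to reach 60.
Total = 21×30 + 23×30 + 19×60 + 27×60 = 4080.

4080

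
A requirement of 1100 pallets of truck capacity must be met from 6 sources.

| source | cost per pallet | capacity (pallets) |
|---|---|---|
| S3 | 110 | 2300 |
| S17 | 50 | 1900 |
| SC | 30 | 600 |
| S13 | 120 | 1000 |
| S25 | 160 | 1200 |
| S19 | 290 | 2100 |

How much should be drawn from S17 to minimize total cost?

500

Fill from the cheapest source first.
Take 600 from SC at 30 → need 500 more.
S17 at 50: take 500 of its 1900 → requirement met.
S3, S13, S25, S19: unused.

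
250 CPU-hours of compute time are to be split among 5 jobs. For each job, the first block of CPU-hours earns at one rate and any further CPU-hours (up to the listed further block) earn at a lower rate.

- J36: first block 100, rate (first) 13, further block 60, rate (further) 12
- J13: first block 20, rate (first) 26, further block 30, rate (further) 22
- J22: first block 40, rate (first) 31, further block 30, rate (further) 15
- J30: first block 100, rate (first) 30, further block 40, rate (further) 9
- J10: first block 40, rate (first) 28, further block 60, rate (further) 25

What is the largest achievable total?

Treat each block as its own option and order by rate: J22/tier1 31 > J30/tier1 30 > J10/tier1 28 > J13/tier1 26 > J10/tier2 25 > J13/tier2 22 > J22/tier2 15 > J36/tier1 13 > J36/tier2 12 > J30/tier2 9.
J22 tier1 at 31: fill all 40 ; 210 left.
Fill J30 tier1 block (100 at 30) ; 110 left.
Fill J10 tier1 block (40 at 28) ; 70 left.
J13 tier1 at 26: fill all 20 ; 50 left.
J10 tier2 at 25: only 50 left, fill 50.
Total = 31×40 + 30×100 + 28×40 + 26×20 + 25×50 = 7130.

7130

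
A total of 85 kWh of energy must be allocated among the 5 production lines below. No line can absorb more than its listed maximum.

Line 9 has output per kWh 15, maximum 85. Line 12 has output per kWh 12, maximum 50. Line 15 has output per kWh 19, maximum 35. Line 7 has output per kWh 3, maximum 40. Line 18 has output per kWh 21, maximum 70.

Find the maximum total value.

Highest output per kWh first: Line 18 21 > Line 15 19 > Line 9 15 > Line 12 12 > Line 7 3.
Line 18 takes 70 to reach its cap of 70 ; 15 left.
Line 15: +15 (room for 35) → 15. Pool exhausted.
Total = 19×15 + 21×70 = 1755.

1755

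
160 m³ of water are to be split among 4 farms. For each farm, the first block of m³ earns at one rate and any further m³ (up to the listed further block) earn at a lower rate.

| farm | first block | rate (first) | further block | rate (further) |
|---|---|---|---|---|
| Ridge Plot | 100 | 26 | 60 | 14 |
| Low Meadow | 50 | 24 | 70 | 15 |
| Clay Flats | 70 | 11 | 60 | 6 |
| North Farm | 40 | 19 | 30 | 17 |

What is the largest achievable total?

Order all 8 blocks by rate: Ridge Plot/T1 26 > Low Meadow/T1 24 > North Farm/T1 19 > North Farm/T2 17 > Low Meadow/T2 15 > Ridge Plot/T2 14 > Clay Flats/T1 11 > Clay Flats/T2 6.
Ridge Plot/T1 (26): +100 — 60 left.
Low Meadow/T1 (24): +50 — 10 left.
North Farm T1 at 19: only 10 left, fill 10.
Total = 26×100 + 24×50 + 19×10 = 3990.

3990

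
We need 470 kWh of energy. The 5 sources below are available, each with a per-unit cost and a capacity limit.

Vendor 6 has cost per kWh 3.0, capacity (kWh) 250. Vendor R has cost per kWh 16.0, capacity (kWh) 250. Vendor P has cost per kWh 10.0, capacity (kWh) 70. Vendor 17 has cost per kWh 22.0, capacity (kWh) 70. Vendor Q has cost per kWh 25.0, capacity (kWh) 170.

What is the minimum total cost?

Cheapest first:
Take 250 from Vendor 6 at 3.0 — need 220 more.
Vendor P (10.0): use full 70 — 150 kWh to go.
Vendor R at 16.0: take 150 of its 250 — requirement met.
Vendor 17, Vendor Q: unused.
Cost = 250×3.0 + 70×10.0 + 150×16.0 = 3850.

3850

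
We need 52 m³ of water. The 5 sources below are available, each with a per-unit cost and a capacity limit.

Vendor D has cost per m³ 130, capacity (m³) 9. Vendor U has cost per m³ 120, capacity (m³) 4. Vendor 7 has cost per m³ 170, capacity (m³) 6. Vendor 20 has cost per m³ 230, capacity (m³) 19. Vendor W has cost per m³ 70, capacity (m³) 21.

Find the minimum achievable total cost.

6900

Use sources in increasing cost order.
Vendor W (70): use full 21 → 31 m³ to go.
Vendor U (120): use full 4 → 27 m³ to go.
Take 9 from Vendor D at 130 → need 18 more.
Vendor 7 at 170: take all 6 m³ → 12 still needed.
Take 12 from Vendor 20 at 230 to finish.
Cost = 21×70 + 4×120 + 9×130 + 6×170 + 12×230 = 6900.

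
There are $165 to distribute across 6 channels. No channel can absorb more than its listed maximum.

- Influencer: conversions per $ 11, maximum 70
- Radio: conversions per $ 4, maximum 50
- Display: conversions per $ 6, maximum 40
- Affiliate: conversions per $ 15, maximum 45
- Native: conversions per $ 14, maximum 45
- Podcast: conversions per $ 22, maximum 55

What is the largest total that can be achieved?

2735

Order the channels by conversions per $: Podcast 22 > Affiliate 15 > Native 14 > Influencer 11 > Display 6 > Radio 4.
Podcast: +55 to 55 (cap) ; 110 left.
Give Affiliate 45 to hit its cap of 45 ; 65 left.
Give Native 45 to hit its cap of 45 ; 20 left.
Only 20 left; Influencer takes them to reach 20.
Total = 11×20 + 15×45 + 14×45 + 22×55 = 2735.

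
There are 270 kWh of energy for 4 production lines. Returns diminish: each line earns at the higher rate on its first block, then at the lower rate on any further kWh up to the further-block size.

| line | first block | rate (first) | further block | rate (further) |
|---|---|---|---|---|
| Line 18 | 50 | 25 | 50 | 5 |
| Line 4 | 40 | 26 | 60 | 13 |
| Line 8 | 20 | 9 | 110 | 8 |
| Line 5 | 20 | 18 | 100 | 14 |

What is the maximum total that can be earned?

Treat each block as its own option and order by rate: Line 4/tier1 26 > Line 18/tier1 25 > Line 5/tier1 18 > Line 5/tier2 14 > Line 4/tier2 13 > Line 8/tier1 9 > Line 8/tier2 8 > Line 18/tier2 5.
Fill Line 4 tier1 block (40 at 26) ; 230 left.
Line 18 tier1 at 25: fill all 50 ; 180 left.
Line 5 tier1 at 18: fill all 20 ; 160 left.
Fill Line 5 tier2 block (100 at 14) ; 60 left.
Fill Line 4 tier2 block (60 at 13) ; 0 left.
Total = 26×40 + 25×50 + 18×20 + 14×100 + 13×60 = 4830.

4830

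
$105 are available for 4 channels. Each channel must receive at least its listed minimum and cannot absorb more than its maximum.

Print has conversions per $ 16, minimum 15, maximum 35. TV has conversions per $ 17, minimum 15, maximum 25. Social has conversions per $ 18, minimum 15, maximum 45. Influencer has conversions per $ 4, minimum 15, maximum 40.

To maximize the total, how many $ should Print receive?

20

Meeting every minimum uses 15+15+15+15 = 60 $, leaving 45.
Highest conversions per $ first: Social 18 > TV 17 > Print 16 > Influencer 4.
Social takes 30 more to reach its cap of 45 — 15 left.
TV takes 10 more to reach its cap of 25 — 5 left.
Print has room for 20 more but only 5 remain, so it gets 20.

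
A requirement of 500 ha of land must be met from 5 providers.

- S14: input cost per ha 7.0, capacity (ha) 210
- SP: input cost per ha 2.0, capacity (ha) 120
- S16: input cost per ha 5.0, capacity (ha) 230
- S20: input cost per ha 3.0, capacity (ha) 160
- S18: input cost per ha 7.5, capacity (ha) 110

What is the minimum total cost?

1820

Use providers in increasing cost order.
SP (2.0): use full 120 → 380 ha to go.
S20 at 3.0: take all 160 ha → 220 still needed.
Take 220 from S16 at 5.0 to finish.
S14, S18: unused.
Cost = 120×2.0 + 160×3.0 + 220×5.0 = 1820.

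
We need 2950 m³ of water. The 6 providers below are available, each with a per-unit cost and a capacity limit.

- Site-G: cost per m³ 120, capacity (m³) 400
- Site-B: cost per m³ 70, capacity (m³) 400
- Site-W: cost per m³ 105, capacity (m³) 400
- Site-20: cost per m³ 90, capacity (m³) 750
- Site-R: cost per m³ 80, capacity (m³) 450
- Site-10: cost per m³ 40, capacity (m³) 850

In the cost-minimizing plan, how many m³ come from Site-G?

100

Cheapest first:
Take 850 from Site-10 at 40 → need 2100 more.
Site-B (70): use full 400 → 1700 m³ to go.
Site-R at 80: take all 450 m³ → 1250 still needed.
Take 750 from Site-20 at 90 → need 500 more.
Site-W (105): use full 400 → 100 m³ to go.
Site-G (120): take the remaining 100 → done.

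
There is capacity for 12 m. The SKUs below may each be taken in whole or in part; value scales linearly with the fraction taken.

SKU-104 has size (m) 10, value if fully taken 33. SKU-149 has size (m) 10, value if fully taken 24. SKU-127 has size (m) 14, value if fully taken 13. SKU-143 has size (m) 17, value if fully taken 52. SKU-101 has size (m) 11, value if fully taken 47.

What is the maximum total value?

Sort by value density: SKU-101 47/11≈4.27, SKU-104 33/10≈3.3, SKU-143 52/17≈3.06, SKU-149 24/10≈2.4, SKU-127 13/14≈0.929.
All 11 m of SKU-101 fit (value 47) → 1 remain.
Fill the last 1 m with part of SKU-104: 1/10 of it earns 3.3.
Total value = 50.3.

50.3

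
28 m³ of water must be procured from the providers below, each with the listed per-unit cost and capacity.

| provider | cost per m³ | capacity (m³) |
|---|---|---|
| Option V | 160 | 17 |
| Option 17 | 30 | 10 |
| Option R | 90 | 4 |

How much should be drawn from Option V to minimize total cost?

Fill from the cheapest provider first.
Option 17 at 30: take all 10 m³ → 18 still needed.
Option R (90): use full 4 → 14 m³ to go.
Option V (160): take the remaining 14 → done.

14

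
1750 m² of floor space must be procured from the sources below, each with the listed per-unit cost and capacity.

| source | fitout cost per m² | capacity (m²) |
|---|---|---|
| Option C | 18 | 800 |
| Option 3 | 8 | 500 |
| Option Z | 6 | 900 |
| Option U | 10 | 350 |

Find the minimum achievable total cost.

Cheapest first:
Option Z at 6: take all 900 m² → 850 still needed.
Option 3 at 8: take all 500 m² → 350 still needed.
Take 350 from Option U at 10 → need 0 more.
Option C: unused.
Cost = 900×6 + 500×8 + 350×10 = 12900.

12900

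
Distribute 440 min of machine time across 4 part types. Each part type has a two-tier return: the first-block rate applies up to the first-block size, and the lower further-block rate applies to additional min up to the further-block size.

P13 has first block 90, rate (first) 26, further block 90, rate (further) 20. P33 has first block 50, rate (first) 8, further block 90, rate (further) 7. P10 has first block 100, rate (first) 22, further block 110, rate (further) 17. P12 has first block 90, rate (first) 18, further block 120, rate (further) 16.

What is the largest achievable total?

Rank every tier by rate: P13/tier1 26 > P10/tier1 22 > P13/tier2 20 > P12/tier1 18 > P10/tier2 17 > P12/tier2 16 > P33/tier1 8 > P33/tier2 7.
P13 tier1 at 26: fill all 90 ; 350 left.
P10 tier1 at 22: fill all 100 ; 250 left.
P13/tier2 (20): +90 ; 160 left.
P12 tier1 at 18: fill all 90 ; 70 left.
P10/tier2: +70 of 110 at 17; pool empty.
Total = 26×90 + 22×100 + 20×90 + 18×90 + 17×70 = 9150.

9150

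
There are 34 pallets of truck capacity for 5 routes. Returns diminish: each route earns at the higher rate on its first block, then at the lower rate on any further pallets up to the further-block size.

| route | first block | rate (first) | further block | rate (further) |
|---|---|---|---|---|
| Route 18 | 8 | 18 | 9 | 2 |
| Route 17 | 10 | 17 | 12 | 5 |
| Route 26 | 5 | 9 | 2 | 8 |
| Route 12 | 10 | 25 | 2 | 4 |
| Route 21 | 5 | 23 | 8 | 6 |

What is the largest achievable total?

688

Rank every tier by rate: Route 12/T1 25 > Route 21/T1 23 > Route 18/T1 18 > Route 17/T1 17 > Route 26/T1 9 > Route 26/T2 8 > Route 21/T2 6 > Route 17/T2 5 > Route 12/T2 4 > Route 18/T2 2.
Route 12 T1 at 25: fill all 10 ; 24 left.
Fill Route 21 T1 block (5 at 23) ; 19 left.
Fill Route 18 T1 block (8 at 18) ; 11 left.
Fill Route 17 T1 block (10 at 17) ; 1 left.
Route 26 T1 at 9: only 1 left, fill 1.
Total = 25×10 + 23×5 + 18×8 + 17×10 + 9×1 = 688.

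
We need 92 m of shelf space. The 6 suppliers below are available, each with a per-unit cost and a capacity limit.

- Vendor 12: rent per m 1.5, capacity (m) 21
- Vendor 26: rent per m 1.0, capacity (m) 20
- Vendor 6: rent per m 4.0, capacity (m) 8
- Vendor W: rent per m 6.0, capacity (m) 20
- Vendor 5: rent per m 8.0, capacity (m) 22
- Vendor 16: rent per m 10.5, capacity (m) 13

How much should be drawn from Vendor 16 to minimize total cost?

1

Cheapest first:
Take 20 from Vendor 26 at 1.0 ; need 72 more.
Vendor 12 at 1.5: take all 21 m ; 51 still needed.
Vendor 6 (4.0): use full 8 ; 43 m to go.
Vendor W (6.0): use full 20 ; 23 m to go.
Vendor 5 at 8.0: take all 22 m ; 1 still needed.
Take 1 from Vendor 16 at 10.5 to finish.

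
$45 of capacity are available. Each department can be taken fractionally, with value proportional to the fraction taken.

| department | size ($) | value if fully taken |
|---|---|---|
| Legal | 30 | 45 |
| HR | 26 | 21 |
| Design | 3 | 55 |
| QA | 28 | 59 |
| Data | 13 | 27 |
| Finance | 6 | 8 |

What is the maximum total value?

Sort by value density: Design 55/3≈18.3, QA 59/28≈2.11, Data 27/13≈2.08, Legal 45/30≈1.5, Finance 8/6≈1.33, HR 21/26≈0.808.
Design: take in full, 3 $ for value 55 — 42 left.
QA: take in full, 28 $ for value 59 — 14 left.
All 13 $ of Data fit (value 27) — 1 remain.
Only 1 $ remain; take 1/30 of Legal for value 45×1/30 = 1.5.
Total value = 142.5.

142.5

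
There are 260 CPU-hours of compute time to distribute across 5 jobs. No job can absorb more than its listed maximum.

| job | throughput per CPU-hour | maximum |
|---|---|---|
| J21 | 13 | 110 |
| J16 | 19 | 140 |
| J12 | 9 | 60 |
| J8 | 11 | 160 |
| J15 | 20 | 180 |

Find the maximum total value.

Rank by throughput per CPU-hour: J15 20 > J16 19 > J21 13 > J8 11 > J12 9.
J15: +180 to 180 (cap) → 80 left.
J16: +80 (room for 140) → 80. Pool exhausted.
Total = 19×80 + 20×180 = 5120.

5120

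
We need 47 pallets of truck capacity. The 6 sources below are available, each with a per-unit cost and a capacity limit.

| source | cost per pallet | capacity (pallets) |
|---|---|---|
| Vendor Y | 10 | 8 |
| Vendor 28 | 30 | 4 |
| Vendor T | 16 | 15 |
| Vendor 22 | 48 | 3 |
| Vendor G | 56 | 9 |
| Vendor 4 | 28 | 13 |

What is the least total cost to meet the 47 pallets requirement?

Fill from the cheapest source first.
Vendor Y (10): use full 8 — 39 pallets to go.
Vendor T at 16: take all 15 pallets — 24 still needed.
Vendor 4 at 28: take all 13 pallets — 11 still needed.
Take 4 from Vendor 28 at 30 — need 7 more.
Vendor 22 at 48: take all 3 pallets — 4 still needed.
Vendor G (56): take the remaining 4 — done.
Cost = 8×10 + 15×16 + 13×28 + 4×30 + 3×48 + 4×56 = 1172.

1172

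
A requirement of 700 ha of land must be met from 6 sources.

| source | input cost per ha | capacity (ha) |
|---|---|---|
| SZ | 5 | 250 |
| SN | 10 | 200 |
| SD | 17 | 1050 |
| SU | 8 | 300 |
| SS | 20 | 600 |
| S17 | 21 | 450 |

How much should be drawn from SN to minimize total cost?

Use sources in increasing cost order.
SZ (5): use full 250 → 450 ha to go.
SU at 8: take all 300 ha → 150 still needed.
Take 150 from SN at 10 to finish.
SD, SS, S17: unused.

150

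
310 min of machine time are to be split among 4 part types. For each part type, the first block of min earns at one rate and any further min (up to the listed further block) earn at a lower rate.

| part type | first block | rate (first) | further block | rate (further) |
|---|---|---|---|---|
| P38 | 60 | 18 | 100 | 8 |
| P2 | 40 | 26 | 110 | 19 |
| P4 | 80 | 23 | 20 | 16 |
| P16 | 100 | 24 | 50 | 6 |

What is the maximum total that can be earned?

6990

Rank every tier by rate: P2/first 26 > P16/first 24 > P4/first 23 > P2/second 19 > P38/first 18 > P4/second 16 > P38/second 8 > P16/second 6.
Fill P2 first block (40 at 26) — 270 left.
P16 first at 24: fill all 100 — 170 left.
Fill P4 first block (80 at 23) — 90 left.
P2/second: +90 of 110 at 19; pool empty.
Total = 26×40 + 24×100 + 23×80 + 19×90 = 6990.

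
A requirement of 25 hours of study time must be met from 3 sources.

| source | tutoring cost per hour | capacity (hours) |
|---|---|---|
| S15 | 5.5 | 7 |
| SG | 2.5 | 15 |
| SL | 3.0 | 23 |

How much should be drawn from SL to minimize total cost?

Cheapest first:
SG (2.5): use full 15 ; 10 hours to go.
SL (3.0): take the remaining 10 ; done.
S15: unused.

10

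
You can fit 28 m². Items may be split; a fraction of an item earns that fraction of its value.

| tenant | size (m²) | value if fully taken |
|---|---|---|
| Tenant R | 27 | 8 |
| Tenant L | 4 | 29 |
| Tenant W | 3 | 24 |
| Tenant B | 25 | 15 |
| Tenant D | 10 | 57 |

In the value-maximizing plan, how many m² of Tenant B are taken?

11

Sort by value density: Tenant W 24/3≈8, Tenant L 29/4≈7.25, Tenant D 57/10≈5.7, Tenant B 15/25≈0.6, Tenant R 8/27≈0.296.
Take all of Tenant W (3 m², value 24) → 25 m² left.
All 4 m² of Tenant L fit (value 29) → 21 remain.
Take all of Tenant D (10 m², value 57) → 11 m² left.
Fill the last 11 m² with part of Tenant B: 11/25 of it earns 6.6.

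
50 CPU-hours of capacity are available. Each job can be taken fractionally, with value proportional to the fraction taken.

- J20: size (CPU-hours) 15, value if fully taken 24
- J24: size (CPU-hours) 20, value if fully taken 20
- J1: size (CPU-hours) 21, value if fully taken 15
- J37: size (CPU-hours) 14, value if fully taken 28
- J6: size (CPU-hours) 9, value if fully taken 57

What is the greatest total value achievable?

Best value per unit of size first: J6 57/9≈6.33, J37 28/14≈2, J20 24/15≈1.6, J24 20/20≈1, J1 15/21≈0.714.
Take all of J6 (9 CPU-hours, value 57) ; 41 CPU-hours left.
J37: take in full, 14 CPU-hours for value 28 ; 27 left.
Take all of J20 (15 CPU-hours, value 24) ; 12 CPU-hours left.
12 CPU-hours left: a 12/20 share of J24 gives 20×12/20 = 12.
Total value = 121.

121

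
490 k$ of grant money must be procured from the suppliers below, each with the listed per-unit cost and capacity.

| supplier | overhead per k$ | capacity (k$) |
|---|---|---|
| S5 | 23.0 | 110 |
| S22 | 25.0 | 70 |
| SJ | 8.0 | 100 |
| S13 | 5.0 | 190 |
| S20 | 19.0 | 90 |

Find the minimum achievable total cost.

5990

Cheapest first:
S13 at 5.0: take all 190 k$ ; 300 still needed.
Take 100 from SJ at 8.0 ; need 200 more.
S20 (19.0): use full 90 ; 110 k$ to go.
S5 (23.0): use full 110 ; 0 k$ to go.
S22: unused.
Cost = 190×5.0 + 100×8.0 + 90×19.0 + 110×23.0 = 5990.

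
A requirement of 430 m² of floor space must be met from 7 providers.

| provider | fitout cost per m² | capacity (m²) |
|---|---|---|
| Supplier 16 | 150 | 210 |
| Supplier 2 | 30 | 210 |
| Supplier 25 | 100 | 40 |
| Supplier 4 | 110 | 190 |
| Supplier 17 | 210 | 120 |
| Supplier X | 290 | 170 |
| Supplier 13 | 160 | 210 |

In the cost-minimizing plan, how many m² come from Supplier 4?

180

Fill from the cheapest provider first.
Take 210 from Supplier 2 at 30 — need 220 more.
Supplier 25 (100): use full 40 — 180 m² to go.
Take 180 from Supplier 4 at 110 to finish.
Supplier 16, Supplier 13, Supplier 17, Supplier X: unused.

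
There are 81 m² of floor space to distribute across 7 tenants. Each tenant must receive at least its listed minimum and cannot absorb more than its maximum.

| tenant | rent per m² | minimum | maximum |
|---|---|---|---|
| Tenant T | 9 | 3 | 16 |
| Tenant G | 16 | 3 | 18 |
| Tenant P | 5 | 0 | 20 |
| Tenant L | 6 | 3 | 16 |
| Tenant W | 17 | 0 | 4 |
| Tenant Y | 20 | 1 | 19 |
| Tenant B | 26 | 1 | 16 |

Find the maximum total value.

1344

Meeting every minimum uses 3+3+0+3+0+1+1 = 11 m², leaving 70.
Highest rent per m² first: Tenant B 26 > Tenant Y 20 > Tenant W 17 > Tenant G 16 > Tenant T 9 > Tenant L 6 > Tenant P 5.
Tenant B takes 15 more to reach its cap of 16 ; 55 left.
Tenant Y: +18 to 19 (cap) ; 37 left.
Tenant W takes 4 more to reach its cap of 4 ; 33 left.
Give Tenant G 15 more to hit its cap of 18 ; 18 left.
Give Tenant T 13 more to hit its cap of 16 ; 5 left.
Only 5 left; Tenant L takes them to reach 8.
Total = 9×16 + 16×18 + 6×8 + 17×4 + 20×19 + 26×16 = 1344.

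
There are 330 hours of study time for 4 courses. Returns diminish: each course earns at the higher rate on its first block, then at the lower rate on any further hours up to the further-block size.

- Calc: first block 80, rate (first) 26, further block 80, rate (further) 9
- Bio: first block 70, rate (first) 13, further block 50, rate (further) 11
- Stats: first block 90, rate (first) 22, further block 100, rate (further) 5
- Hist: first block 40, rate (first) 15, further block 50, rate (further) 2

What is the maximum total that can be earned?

Rank every tier by rate: Calc/tier1 26 > Stats/tier1 22 > Hist/tier1 15 > Bio/tier1 13 > Bio/tier2 11 > Calc/tier2 9 > Stats/tier2 5 > Hist/tier2 2.
Calc/tier1 (26): +80 ; 250 left.
Fill Stats tier1 block (90 at 22) ; 160 left.
Hist tier1 at 15: fill all 40 ; 120 left.
Bio tier1 at 13: fill all 70 ; 50 left.
Bio/tier2 (11): +50 ; 0 left.
Total = 26×80 + 22×90 + 15×40 + 13×70 + 11×50 = 6120.

6120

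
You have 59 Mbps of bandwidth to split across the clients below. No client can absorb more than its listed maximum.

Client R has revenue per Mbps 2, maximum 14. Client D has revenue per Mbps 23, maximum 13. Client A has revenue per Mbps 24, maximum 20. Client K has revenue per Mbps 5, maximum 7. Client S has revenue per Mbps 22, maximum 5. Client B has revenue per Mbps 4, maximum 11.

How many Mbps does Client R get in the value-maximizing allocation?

Rank by revenue per Mbps: Client A 24 > Client D 23 > Client S 22 > Client K 5 > Client B 4 > Client R 2.
Give Client A 20 to hit its cap of 20 — 39 left.
Client D takes 13 to reach its cap of 13 — 26 left.
Give Client S 5 to hit its cap of 5 — 21 left.
Client K takes 7 to reach its cap of 7 — 14 left.
Give Client B 11 to hit its cap of 11 — 3 left.
Client R: +3 (room for 14) → 3. Pool exhausted.

3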